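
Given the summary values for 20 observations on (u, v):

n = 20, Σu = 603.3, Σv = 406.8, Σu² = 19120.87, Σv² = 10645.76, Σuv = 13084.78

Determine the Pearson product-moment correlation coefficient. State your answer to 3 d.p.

0.550

r = (nΣuv − ΣuΣv) / √[(nΣu² − (Σu)²)(nΣv² − (Σv)²)]
Numerator: 20×13084.78 − 603.3×406.8 = 16273.16
Denominator: √[(382417.4 − 363970.89)(212915.2 − 165486.24)] = √[18446.51 × 47428.96] = 29578.6880
r = 16273.16 / 29578.6880 ≈ 0.550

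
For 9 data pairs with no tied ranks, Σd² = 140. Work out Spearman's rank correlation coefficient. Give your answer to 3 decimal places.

-0.167

ρ = 1 − 6Σd² / [n(n²−1)] = 1 − 6×140 / (9×80)
  = 1 − 840/720 = 1 − 1.1667 ≈ -0.167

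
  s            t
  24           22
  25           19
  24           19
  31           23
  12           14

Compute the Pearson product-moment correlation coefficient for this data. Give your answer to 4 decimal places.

0.9248

n = 5, Σs = 116, Σt = 97, Σs² = 2882, Σt² = 1931, Σst = 2340
nΣst − ΣsΣt = 11700 − 11252 = 448
nΣs² − (Σs)² = 14410 − 13456 = 954; nΣt² − (Σt)² = 9655 − 9409 = 246
r = 448 / √(954 × 246) = 448 / 484.4419 ≈ 0.9248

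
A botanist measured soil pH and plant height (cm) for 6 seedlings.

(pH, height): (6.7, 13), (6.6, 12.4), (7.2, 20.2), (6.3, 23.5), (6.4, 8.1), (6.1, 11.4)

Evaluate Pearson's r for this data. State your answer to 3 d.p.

0.311

n = 6, Σx = 39.3, Σy = 88.6, Σx² = 258.15, Σy² = 1478.62, Σxy = 583.81
nΣxy − ΣxΣy = 3502.86 − 3481.98 = 20.88
nΣx² − (Σx)² = 1548.9 − 1544.49 = 4.41; nΣy² − (Σy)² = 8871.72 − 7849.96 = 1021.76
r = 20.88 / √(4.41 × 1021.76) = 20.88 / 67.1265 ≈ 0.311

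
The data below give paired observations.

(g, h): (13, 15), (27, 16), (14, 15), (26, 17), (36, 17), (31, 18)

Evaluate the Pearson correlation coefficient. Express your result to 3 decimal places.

0.859

n = 6, Σg = 147, Σh = 98, Σg² = 4027, Σh² = 1608, Σgh = 2449
nΣgh − ΣgΣh = 14694 − 14406 = 288
nΣg² − (Σg)² = 24162 − 21609 = 2553; nΣh² − (Σh)² = 9648 − 9604 = 44
r = 288 / √(2553 × 44) = 288 / 335.1597 ≈ 0.859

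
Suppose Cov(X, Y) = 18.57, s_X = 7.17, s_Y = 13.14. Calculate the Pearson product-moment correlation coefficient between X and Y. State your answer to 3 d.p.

0.197

r = Cov(X,Y) / (s_X · s_Y) = 18.57 / (7.17 × 13.14)
  = 18.57 / 94.2138 ≈ 0.197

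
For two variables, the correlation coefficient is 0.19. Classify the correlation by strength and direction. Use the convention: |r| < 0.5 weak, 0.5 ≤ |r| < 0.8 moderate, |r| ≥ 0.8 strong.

r = 0.19 > 0 so the relationship is positive.
|r| = 0.19, which falls in the weak range.

weak positive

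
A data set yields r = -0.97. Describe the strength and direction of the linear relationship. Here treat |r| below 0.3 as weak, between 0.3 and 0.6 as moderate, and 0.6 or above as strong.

strong negative

r = -0.97 < 0 so the relationship is negative.
|r| = 0.97, which falls in the strong range.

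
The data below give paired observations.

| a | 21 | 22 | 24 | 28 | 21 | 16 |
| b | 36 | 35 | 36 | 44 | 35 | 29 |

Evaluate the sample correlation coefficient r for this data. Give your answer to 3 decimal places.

n = 6, Σa = 132, Σb = 215, Σa² = 2982, Σb² = 7819, Σab = 4821
nΣab − ΣaΣb = 28926 − 28380 = 546
nΣa² − (Σa)² = 17892 − 17424 = 468; nΣb² − (Σb)² = 46914 − 46225 = 689
r = 546 / √(468 × 689) = 546 / 567.8486 ≈ 0.962

0.962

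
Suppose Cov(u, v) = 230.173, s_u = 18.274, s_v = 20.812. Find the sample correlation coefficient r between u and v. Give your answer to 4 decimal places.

0.6052

r = Cov(u,v) / (s_u · s_v) = 230.173 / (18.274 × 20.812)
  = 230.173 / 380.3185 ≈ 0.6052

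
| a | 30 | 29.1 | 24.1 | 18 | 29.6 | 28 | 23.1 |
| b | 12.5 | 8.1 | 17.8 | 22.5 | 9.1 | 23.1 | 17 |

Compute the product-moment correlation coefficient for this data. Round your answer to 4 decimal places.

-0.6674

n = 7, Σa = 181.9, Σb = 110.1, Σa² = 4845.39, Σb² = 1950.37, Σab = 2753.55
nΣab − ΣaΣb = 19274.85 − 20027.19 = -752.34
nΣa² − (Σa)² = 33917.73 − 33087.61 = 830.12; nΣb² − (Σb)² = 13652.59 − 12122.01 = 1530.58
r = -752.34 / √(830.12 × 1530.58) = -752.34 / 1127.1934 ≈ -0.6674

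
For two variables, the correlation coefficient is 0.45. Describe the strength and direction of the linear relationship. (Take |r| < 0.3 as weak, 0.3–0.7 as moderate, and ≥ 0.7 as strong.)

r = 0.45 > 0 so the relationship is positive.
|r| = 0.45, which falls in the moderate range.

moderate positive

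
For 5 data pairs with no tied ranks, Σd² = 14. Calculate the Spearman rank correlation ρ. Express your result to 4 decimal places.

ρ = 1 − 6Σd² / [n(n²−1)] = 1 − 6×14 / (5×24)
  = 1 − 84/120 = 1 − 0.70000 ≈ 0.3000

0.3000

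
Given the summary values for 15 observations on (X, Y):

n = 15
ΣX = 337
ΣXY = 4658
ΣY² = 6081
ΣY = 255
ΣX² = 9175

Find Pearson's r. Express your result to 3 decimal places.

-0.640

r = (nΣXY − ΣXΣY) / √[(nΣX² − (ΣX)²)(nΣY² − (ΣY)²)]
Numerator: 15×4658 − 337×255 = -16065
Denominator: √[(137625 − 113569)(91215 − 65025)] = √[24056 × 26190] = 25100.3315
r = -16065 / 25100.3315 ≈ -0.640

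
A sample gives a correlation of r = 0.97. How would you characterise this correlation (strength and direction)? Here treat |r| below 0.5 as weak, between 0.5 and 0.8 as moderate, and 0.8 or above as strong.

r = 0.97 > 0 so the relationship is positive.
|r| = 0.97, which falls in the strong range.

strong positive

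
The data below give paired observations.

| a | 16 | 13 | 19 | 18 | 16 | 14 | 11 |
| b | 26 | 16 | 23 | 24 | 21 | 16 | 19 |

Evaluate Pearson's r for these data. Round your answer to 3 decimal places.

0.692

n = 7, Σa = 107, Σb = 145, Σa² = 1683, Σb² = 3095, Σab = 2262
nΣab − ΣaΣb = 15834 − 15515 = 319
nΣa² − (Σa)² = 11781 − 11449 = 332; nΣb² − (Σb)² = 21665 − 21025 = 640
r = 319 / √(332 × 640) = 319 / 460.9555 ≈ 0.692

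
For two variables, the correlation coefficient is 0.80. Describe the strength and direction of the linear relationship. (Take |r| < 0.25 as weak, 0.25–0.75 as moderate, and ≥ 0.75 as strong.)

r = 0.80 > 0 so the relationship is positive.
|r| = 0.80, which falls in the strong range.

strong positive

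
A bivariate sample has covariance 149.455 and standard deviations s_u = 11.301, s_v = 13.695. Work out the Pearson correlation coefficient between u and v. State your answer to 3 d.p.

0.966

r = Cov(u,v) / (s_u · s_v) = 149.455 / (11.301 × 13.695)
  = 149.455 / 154.7672 ≈ 0.966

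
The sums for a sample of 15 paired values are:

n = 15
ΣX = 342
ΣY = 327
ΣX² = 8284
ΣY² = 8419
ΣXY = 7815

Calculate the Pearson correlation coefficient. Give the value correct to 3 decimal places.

r = (nΣXY − ΣXΣY) / √[(nΣX² − (ΣX)²)(nΣY² − (ΣY)²)]
Numerator: 15×7815 − 342×327 = 5391
Denominator: √[(124260 − 116964)(126285 − 106929)] = √[7296 × 19356] = 11883.6600
r = 5391 / 11883.6600 ≈ 0.454

0.454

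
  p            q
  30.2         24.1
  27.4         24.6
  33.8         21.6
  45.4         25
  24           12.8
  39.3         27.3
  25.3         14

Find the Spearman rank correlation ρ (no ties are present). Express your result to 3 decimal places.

Rank p: 4, 3, 5, 7, 1, 6, 2
Rank q: 4, 5, 3, 6, 1, 7, 2
d = rank(p) − rank(q): 0, -2, 2, 1, 0, -1, 0; Σd² = 10
ρ = 1 − 6Σd² / [n(n²−1)] = 1 − 6×10 / (7×48) = 1 − 60/336 ≈ 0.821

0.821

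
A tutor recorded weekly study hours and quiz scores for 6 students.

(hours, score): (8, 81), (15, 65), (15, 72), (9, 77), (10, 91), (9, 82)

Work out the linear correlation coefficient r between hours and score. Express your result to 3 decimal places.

-0.735

n = 6, Σx = 66, Σy = 468, Σx² = 776, Σy² = 36904, Σxy = 5044
nΣxy − ΣxΣy = 30264 − 30888 = -624
nΣx² − (Σx)² = 4656 − 4356 = 300; nΣy² − (Σy)² = 221424 − 219024 = 2400
r = -624 / √(300 × 2400) = -624 / 848.5281 ≈ -0.735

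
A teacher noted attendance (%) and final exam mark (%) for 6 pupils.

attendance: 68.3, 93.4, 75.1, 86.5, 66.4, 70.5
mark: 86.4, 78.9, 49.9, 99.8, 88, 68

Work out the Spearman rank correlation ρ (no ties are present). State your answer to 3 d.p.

Rank attendance: 2, 6, 4, 5, 1, 3
Rank mark: 4, 3, 1, 6, 5, 2
d = rank(attendance) − rank(mark): -2, 3, 3, -1, -4, 1; Σd² = 40
ρ = 1 − 6Σd² / [n(n²−1)] = 1 − 6×40 / (6×35) = 1 − 240/210 ≈ -0.143

-0.143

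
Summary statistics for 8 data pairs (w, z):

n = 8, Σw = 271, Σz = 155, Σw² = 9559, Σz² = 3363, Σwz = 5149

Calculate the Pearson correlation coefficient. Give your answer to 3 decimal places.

r = (nΣwz − ΣwΣz) / √[(nΣw² − (Σw)²)(nΣz² − (Σz)²)]
Numerator: 8×5149 − 271×155 = -813
Denominator: √[(76472 − 73441)(26904 − 24025)] = √[3031 × 2879] = 2954.0225
r = -813 / 2954.0225 ≈ -0.275

-0.275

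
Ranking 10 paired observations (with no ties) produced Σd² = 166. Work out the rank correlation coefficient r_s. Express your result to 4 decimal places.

-0.0061

ρ = 1 − 6Σd² / [n(n²−1)] = 1 − 6×166 / (10×99)
  = 1 − 996/990 = 1 − 1.00606 ≈ -0.0061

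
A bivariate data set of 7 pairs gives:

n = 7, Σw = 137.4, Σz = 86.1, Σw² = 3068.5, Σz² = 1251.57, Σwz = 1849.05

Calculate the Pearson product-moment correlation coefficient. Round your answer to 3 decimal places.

r = (nΣwz − ΣwΣz) / √[(nΣw² − (Σw)²)(nΣz² − (Σz)²)]
Numerator: 7×1849.05 − 137.4×86.1 = 1113.21
Denominator: √[(21479.5 − 18878.76)(8760.99 − 7413.21)] = √[2600.74 × 1347.78] = 1872.2247
r = 1113.21 / 1872.2247 ≈ 0.595

0.595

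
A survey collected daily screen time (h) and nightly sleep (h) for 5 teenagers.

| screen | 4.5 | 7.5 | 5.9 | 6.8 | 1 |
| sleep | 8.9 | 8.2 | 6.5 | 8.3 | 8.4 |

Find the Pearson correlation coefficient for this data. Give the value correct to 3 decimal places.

n = 5, Σx = 25.7, Σy = 40.3, Σx² = 158.55, Σy² = 328.15, Σxy = 204.74
nΣxy − ΣxΣy = 1023.7 − 1035.71 = -12.01
nΣx² − (Σx)² = 792.75 − 660.49 = 132.26; nΣy² − (Σy)² = 1640.75 − 1624.09 = 16.66
r = -12.01 / √(132.26 × 16.66) = -12.01 / 46.9409 ≈ -0.256

-0.256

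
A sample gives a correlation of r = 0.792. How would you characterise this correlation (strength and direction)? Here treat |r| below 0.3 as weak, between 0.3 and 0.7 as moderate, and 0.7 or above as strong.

strong positive

r = 0.792 > 0 so the relationship is positive.
|r| = 0.792, which falls in the strong range.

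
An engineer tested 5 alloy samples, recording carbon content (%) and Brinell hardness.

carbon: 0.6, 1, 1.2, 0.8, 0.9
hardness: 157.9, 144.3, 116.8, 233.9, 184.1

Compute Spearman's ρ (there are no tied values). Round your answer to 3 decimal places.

Rank carbon: 1, 4, 5, 2, 3
Rank hardness: 3, 2, 1, 5, 4
d = rank(carbon) − rank(hardness): -2, 2, 4, -3, -1; Σd² = 34
ρ = 1 − 6Σd² / [n(n²−1)] = 1 − 6×34 / (5×24) = 1 − 204/120 ≈ -0.700

-0.700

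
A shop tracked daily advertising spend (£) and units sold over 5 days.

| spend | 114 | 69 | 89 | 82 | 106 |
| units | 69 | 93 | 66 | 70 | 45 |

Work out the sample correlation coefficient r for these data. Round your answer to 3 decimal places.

-0.719

n = 5, Σx = 460, Σy = 343, Σx² = 43638, Σy² = 24691, Σxy = 30667
nΣxy − ΣxΣy = 153335 − 157780 = -4445
nΣx² − (Σx)² = 218190 − 211600 = 6590; nΣy² − (Σy)² = 123455 − 117649 = 5806
r = -4445 / √(6590 × 5806) = -4445 / 6185.5913 ≈ -0.719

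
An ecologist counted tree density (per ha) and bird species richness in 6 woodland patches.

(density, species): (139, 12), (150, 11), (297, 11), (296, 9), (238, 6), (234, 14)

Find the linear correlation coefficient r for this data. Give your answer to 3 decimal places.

-0.281

n = 6, Σx = 1354, Σy = 63, Σx² = 329046, Σy² = 699, Σxy = 13953
nΣxy − ΣxΣy = 83718 − 85302 = -1584
nΣx² − (Σx)² = 1974276 − 1833316 = 140960; nΣy² − (Σy)² = 4194 − 3969 = 225
r = -1584 / √(140960 × 225) = -1584 / 5631.6960 ≈ -0.281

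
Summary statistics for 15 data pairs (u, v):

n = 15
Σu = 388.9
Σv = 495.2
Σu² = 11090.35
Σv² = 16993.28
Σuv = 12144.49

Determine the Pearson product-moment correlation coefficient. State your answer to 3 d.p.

-0.861

r = (nΣuv − ΣuΣv) / √[(nΣu² − (Σu)²)(nΣv² − (Σv)²)]
Numerator: 15×12144.49 − 388.9×495.2 = -10415.93
Denominator: √[(166355.25 − 151243.21)(254899.2 − 245223.04)] = √[15112.04 × 9676.16] = 12092.4157
r = -10415.93 / 12092.4157 ≈ -0.861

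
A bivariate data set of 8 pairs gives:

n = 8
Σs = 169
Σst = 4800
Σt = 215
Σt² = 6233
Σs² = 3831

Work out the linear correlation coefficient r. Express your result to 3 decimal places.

0.749

r = (nΣst − ΣsΣt) / √[(nΣs² − (Σs)²)(nΣt² − (Σt)²)]
Numerator: 8×4800 − 169×215 = 2065
Denominator: √[(30648 − 28561)(49864 − 46225)] = √[2087 × 3639] = 2755.8289
r = 2065 / 2755.8289 ≈ 0.749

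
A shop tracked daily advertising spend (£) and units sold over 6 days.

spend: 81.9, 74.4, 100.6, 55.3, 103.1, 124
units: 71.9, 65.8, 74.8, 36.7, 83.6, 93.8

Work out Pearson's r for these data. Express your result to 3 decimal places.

n = 6, Σx = 539.3, Σy = 426.6, Σx² = 51427.03, Σy² = 32228.58, Σxy = 40588.88
nΣxy − ΣxΣy = 243533.28 − 230065.38 = 13467.9
nΣx² − (Σx)² = 308562.18 − 290844.49 = 17717.69; nΣy² − (Σy)² = 193371.48 − 181987.56 = 11383.92
r = 13467.9 / √(17717.69 × 11383.92) = 13467.9 / 14201.9986 ≈ 0.948

0.948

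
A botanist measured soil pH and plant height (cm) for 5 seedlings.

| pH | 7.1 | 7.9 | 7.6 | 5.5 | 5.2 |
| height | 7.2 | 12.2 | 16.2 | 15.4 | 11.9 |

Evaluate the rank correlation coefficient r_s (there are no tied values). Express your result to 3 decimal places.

0.300

Rank pH: 3, 5, 4, 2, 1
Rank height: 1, 3, 5, 4, 2
d = rank(pH) − rank(height): 2, 2, -1, -2, -1; Σd² = 14
ρ = 1 − 6Σd² / [n(n²−1)] = 1 − 6×14 / (5×24) = 1 − 84/120 ≈ 0.300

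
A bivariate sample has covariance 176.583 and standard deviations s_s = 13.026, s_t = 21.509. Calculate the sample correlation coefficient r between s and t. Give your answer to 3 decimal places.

0.630

r = Cov(s,t) / (s_s · s_t) = 176.583 / (13.026 × 21.509)
  = 176.583 / 280.1762 ≈ 0.630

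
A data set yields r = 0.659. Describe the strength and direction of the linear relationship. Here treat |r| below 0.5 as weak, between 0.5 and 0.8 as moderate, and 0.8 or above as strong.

moderate positive

r = 0.659 > 0 so the relationship is positive.
|r| = 0.659, which falls in the moderate range.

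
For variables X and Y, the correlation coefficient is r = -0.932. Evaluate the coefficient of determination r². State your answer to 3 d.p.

r² = (-0.932)² = 0.869

0.869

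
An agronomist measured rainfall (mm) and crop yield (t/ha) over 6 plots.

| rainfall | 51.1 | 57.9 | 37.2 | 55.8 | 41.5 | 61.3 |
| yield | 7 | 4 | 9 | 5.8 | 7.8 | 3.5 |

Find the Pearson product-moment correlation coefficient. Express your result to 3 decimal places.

n = 6, Σx = 304.8, Σy = 37.1, Σx² = 15941.04, Σy² = 252.73, Σxy = 1785.99
nΣxy − ΣxΣy = 10715.94 − 11308.08 = -592.14
nΣx² − (Σx)² = 95646.24 − 92903.04 = 2743.2; nΣy² − (Σy)² = 1516.38 − 1376.41 = 139.97
r = -592.14 / √(2743.2 × 139.97) = -592.14 / 619.6497 ≈ -0.956

-0.956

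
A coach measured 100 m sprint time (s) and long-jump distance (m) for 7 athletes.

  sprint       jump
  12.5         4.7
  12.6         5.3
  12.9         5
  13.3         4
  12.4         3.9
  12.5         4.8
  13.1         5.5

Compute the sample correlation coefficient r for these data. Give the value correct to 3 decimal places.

0.082

n = 7, Σx = 89.3, Σy = 33.2, Σx² = 1139.93, Σy² = 159.68, Σxy = 423.64
nΣxy − ΣxΣy = 2965.48 − 2964.76 = 0.72
nΣx² − (Σx)² = 7979.51 − 7974.49 = 5.02; nΣy² − (Σy)² = 1117.76 − 1102.24 = 15.52
r = 0.72 / √(5.02 × 15.52) = 0.72 / 8.8267 ≈ 0.082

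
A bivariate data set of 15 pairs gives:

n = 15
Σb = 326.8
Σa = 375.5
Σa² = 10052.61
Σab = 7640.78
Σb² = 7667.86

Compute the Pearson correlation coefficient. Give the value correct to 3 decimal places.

-0.903

r = (nΣab − ΣaΣb) / √[(nΣa² − (Σa)²)(nΣb² − (Σb)²)]
Numerator: 15×7640.78 − 375.5×326.8 = -8101.7
Denominator: √[(150789.15 − 141000.25)(115017.9 − 106798.24)] = √[9788.9 × 8219.66] = 8970.0295
r = -8101.7 / 8970.0295 ≈ -0.903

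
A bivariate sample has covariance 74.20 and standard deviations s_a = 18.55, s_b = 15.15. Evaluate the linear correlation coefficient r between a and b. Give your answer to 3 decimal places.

r = Cov(a,b) / (s_a · s_b) = 74.20 / (18.55 × 15.15)
  = 74.20 / 281.0325 ≈ 0.264

0.264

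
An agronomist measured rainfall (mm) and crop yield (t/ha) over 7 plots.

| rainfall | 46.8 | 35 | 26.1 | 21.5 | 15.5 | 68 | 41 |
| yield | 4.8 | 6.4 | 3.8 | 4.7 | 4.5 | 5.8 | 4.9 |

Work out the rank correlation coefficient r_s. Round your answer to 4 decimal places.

Rank rainfall: 6, 4, 3, 2, 1, 7, 5
Rank yield: 4, 7, 1, 3, 2, 6, 5
d = rank(rainfall) − rank(yield): 2, -3, 2, -1, -1, 1, 0; Σd² = 20
ρ = 1 − 6Σd² / [n(n²−1)] = 1 − 6×20 / (7×48) = 1 − 120/336 ≈ 0.6429

0.6429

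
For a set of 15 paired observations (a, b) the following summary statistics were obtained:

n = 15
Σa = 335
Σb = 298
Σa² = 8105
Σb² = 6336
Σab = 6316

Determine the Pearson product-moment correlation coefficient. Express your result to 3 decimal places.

-0.667

r = (nΣab − ΣaΣb) / √[(nΣa² − (Σa)²)(nΣb² − (Σb)²)]
Numerator: 15×6316 − 335×298 = -5090
Denominator: √[(121575 − 112225)(95040 − 88804)] = √[9350 × 6236] = 7635.8759
r = -5090 / 7635.8759 ≈ -0.667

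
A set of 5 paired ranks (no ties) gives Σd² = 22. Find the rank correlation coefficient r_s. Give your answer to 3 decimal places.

-0.100

ρ = 1 − 6Σd² / [n(n²−1)] = 1 − 6×22 / (5×24)
  = 1 − 132/120 = 1 − 1.1000 ≈ -0.100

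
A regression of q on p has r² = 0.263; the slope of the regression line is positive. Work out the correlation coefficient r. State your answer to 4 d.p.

|r| = √0.263 = 0.5128
The association is positive, so r = 0.5128.

0.5128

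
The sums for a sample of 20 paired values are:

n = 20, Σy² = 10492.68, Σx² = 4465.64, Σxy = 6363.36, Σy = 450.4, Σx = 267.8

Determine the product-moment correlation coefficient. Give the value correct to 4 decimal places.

0.5995

r = (nΣxy − ΣxΣy) / √[(nΣx² − (Σx)²)(nΣy² − (Σy)²)]
Numerator: 20×6363.36 − 267.8×450.4 = 6650.08
Denominator: √[(89312.8 − 71716.84)(209853.6 − 202860.16)] = √[17595.96 × 6993.44] = 11093.0740
r = 6650.08 / 11093.0740 ≈ 0.5995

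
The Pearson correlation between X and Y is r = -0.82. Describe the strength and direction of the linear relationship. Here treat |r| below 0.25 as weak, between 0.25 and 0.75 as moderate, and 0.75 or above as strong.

r = -0.82 < 0 so the relationship is negative.
|r| = 0.82, which falls in the strong range.

strong negative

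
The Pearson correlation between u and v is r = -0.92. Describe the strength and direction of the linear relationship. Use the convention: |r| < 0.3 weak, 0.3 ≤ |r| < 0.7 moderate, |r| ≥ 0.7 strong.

r = -0.92 < 0 so the relationship is negative.
|r| = 0.92, which falls in the strong range.

strong negative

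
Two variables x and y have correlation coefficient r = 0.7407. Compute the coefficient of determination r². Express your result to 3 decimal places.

r² = (0.7407)² = 0.549

0.549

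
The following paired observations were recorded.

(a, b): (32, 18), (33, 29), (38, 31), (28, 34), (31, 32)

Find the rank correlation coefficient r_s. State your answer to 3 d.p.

-0.600

Rank a: 3, 4, 5, 1, 2
Rank b: 1, 2, 3, 5, 4
d = rank(a) − rank(b): 2, 2, 2, -4, -2; Σd² = 32
ρ = 1 − 6Σd² / [n(n²−1)] = 1 − 6×32 / (5×24) = 1 − 192/120 ≈ -0.600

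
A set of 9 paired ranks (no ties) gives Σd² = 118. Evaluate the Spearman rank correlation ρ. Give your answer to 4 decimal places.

0.0167

ρ = 1 − 6Σd² / [n(n²−1)] = 1 − 6×118 / (9×80)
  = 1 − 708/720 = 1 − 0.98333 ≈ 0.0167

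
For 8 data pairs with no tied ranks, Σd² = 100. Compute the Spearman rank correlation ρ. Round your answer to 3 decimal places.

-0.190

ρ = 1 − 6Σd² / [n(n²−1)] = 1 − 6×100 / (8×63)
  = 1 − 600/504 = 1 − 1.1905 ≈ -0.190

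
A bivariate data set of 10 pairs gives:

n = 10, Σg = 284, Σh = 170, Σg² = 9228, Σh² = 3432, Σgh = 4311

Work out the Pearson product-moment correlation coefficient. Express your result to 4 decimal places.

-0.6513

r = (nΣgh − ΣgΣh) / √[(nΣg² − (Σg)²)(nΣh² − (Σh)²)]
Numerator: 10×4311 − 284×170 = -5170
Denominator: √[(92280 − 80656)(34320 − 28900)] = √[11624 × 5420] = 7937.3850
r = -5170 / 7937.3850 ≈ -0.6513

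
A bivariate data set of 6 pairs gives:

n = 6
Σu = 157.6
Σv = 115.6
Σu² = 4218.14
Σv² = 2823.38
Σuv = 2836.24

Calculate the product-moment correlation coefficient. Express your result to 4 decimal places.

-0.9253

r = (nΣuv − ΣuΣv) / √[(nΣu² − (Σu)²)(nΣv² − (Σv)²)]
Numerator: 6×2836.24 − 157.6×115.6 = -1201.12
Denominator: √[(25308.84 − 24837.76)(16940.28 − 13363.36)] = √[471.08 × 3576.92] = 1298.0815
r = -1201.12 / 1298.0815 ≈ -0.9253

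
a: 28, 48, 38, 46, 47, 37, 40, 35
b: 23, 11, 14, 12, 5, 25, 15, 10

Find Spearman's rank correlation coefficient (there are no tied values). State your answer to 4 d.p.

Rank a: 1, 8, 4, 6, 7, 3, 5, 2
Rank b: 7, 3, 5, 4, 1, 8, 6, 2
d = rank(a) − rank(b): -6, 5, -1, 2, 6, -5, -1, 0; Σd² = 128
ρ = 1 − 6Σd² / [n(n²−1)] = 1 − 6×128 / (8×63) = 1 − 768/504 ≈ -0.5238

-0.5238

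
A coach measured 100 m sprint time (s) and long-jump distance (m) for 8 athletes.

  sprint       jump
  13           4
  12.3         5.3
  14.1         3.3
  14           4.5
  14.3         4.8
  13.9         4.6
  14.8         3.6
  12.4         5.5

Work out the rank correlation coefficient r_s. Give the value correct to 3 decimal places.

Rank sprint: 3, 1, 6, 5, 7, 4, 8, 2
Rank jump: 3, 7, 1, 4, 6, 5, 2, 8
d = rank(sprint) − rank(jump): 0, -6, 5, 1, 1, -1, 6, -6; Σd² = 136
ρ = 1 − 6Σd² / [n(n²−1)] = 1 − 6×136 / (8×63) = 1 − 816/504 ≈ -0.619

-0.619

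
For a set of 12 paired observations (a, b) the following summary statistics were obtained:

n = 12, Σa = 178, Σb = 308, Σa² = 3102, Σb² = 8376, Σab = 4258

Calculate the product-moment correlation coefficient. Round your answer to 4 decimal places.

r = (nΣab − ΣaΣb) / √[(nΣa² − (Σa)²)(nΣb² − (Σb)²)]
Numerator: 12×4258 − 178×308 = -3728
Denominator: √[(37224 − 31684)(100512 − 94864)] = √[5540 × 5648] = 5593.7394
r = -3728 / 5593.7394 ≈ -0.6665

-0.6665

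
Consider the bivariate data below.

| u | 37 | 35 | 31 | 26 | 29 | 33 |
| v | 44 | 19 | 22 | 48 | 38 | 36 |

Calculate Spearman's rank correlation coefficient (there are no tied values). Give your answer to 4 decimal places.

-0.3714

Rank u: 6, 5, 3, 1, 2, 4
Rank v: 5, 1, 2, 6, 4, 3
d = rank(u) − rank(v): 1, 4, 1, -5, -2, 1; Σd² = 48
ρ = 1 − 6Σd² / [n(n²−1)] = 1 − 6×48 / (6×35) = 1 − 288/210 ≈ -0.3714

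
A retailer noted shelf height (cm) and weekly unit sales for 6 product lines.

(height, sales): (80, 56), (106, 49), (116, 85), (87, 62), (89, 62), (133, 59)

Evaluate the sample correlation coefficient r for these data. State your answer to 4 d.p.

0.2505

n = 6, Σx = 611, Σy = 373, Σx² = 64271, Σy² = 23931, Σxy = 38293
nΣxy − ΣxΣy = 229758 − 227903 = 1855
nΣx² − (Σx)² = 385626 − 373321 = 12305; nΣy² − (Σy)² = 143586 − 139129 = 4457
r = 1855 / √(12305 × 4457) = 1855 / 7405.6320 ≈ 0.2505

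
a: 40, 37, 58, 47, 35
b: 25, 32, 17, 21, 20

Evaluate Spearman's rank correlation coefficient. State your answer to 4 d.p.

-0.4000

Rank a: 3, 2, 5, 4, 1
Rank b: 4, 5, 1, 3, 2
d = rank(a) − rank(b): -1, -3, 4, 1, -1; Σd² = 28
ρ = 1 − 6Σd² / [n(n²−1)] = 1 − 6×28 / (5×24) = 1 − 168/120 ≈ -0.4000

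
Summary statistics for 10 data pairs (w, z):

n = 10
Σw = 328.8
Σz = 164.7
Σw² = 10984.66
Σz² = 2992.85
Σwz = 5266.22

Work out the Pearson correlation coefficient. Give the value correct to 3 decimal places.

r = (nΣwz − ΣwΣz) / √[(nΣw² − (Σw)²)(nΣz² − (Σz)²)]
Numerator: 10×5266.22 − 328.8×164.7 = -1491.16
Denominator: √[(109846.6 − 108109.44)(29928.5 − 27126.09)] = √[1737.16 × 2802.41] = 2206.4076
r = -1491.16 / 2206.4076 ≈ -0.676

-0.676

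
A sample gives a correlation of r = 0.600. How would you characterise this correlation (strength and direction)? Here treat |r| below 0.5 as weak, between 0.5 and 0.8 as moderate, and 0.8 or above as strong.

r = 0.600 > 0 so the relationship is positive.
|r| = 0.600, which falls in the moderate range.

moderate positive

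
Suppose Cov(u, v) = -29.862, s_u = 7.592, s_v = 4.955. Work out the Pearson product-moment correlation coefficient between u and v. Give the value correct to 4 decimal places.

r = Cov(u,v) / (s_u · s_v) = -29.862 / (7.592 × 4.955)
  = -29.862 / 37.6184 ≈ -0.7938

-0.7938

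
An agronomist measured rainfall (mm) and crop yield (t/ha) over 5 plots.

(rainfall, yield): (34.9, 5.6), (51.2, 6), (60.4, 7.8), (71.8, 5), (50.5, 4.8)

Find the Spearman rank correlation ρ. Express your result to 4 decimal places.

Rank rainfall: 1, 3, 4, 5, 2
Rank yield: 3, 4, 5, 2, 1
d = rank(rainfall) − rank(yield): -2, -1, -1, 3, 1; Σd² = 16
ρ = 1 − 6Σd² / [n(n²−1)] = 1 − 6×16 / (5×24) = 1 − 96/120 ≈ 0.2000

0.2000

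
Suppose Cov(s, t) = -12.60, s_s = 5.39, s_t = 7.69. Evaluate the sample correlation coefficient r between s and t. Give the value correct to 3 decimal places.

-0.304

r = Cov(s,t) / (s_s · s_t) = -12.60 / (5.39 × 7.69)
  = -12.60 / 41.4491 ≈ -0.304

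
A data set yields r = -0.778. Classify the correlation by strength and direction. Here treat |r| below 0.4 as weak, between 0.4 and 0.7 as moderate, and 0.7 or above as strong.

strong negative

r = -0.778 < 0 so the relationship is negative.
|r| = 0.778, which falls in the strong range.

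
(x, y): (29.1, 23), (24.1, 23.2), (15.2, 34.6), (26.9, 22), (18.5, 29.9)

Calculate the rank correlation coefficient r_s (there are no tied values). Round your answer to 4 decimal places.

-0.9000

Rank x: 5, 3, 1, 4, 2
Rank y: 2, 3, 5, 1, 4
d = rank(x) − rank(y): 3, 0, -4, 3, -2; Σd² = 38
ρ = 1 − 6Σd² / [n(n²−1)] = 1 − 6×38 / (5×24) = 1 − 228/120 ≈ -0.9000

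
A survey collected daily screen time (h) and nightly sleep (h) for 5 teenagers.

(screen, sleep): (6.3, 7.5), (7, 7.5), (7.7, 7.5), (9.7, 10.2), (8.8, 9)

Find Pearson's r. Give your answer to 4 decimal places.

0.9273

n = 5, Σx = 39.5, Σy = 41.7, Σx² = 319.51, Σy² = 353.79, Σxy = 335.64
nΣxy − ΣxΣy = 1678.2 − 1647.15 = 31.05
nΣx² − (Σx)² = 1597.55 − 1560.25 = 37.3; nΣy² − (Σy)² = 1768.95 − 1738.89 = 30.06
r = 31.05 / √(37.3 × 30.06) = 31.05 / 33.4849 ≈ 0.9273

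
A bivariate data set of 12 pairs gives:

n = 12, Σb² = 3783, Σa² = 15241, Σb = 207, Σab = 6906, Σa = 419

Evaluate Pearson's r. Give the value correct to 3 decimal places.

r = (nΣab − ΣaΣb) / √[(nΣa² − (Σa)²)(nΣb² − (Σb)²)]
Numerator: 12×6906 − 419×207 = -3861
Denominator: √[(182892 − 175561)(45396 − 42849)] = √[7331 × 2547] = 4321.1176
r = -3861 / 4321.1176 ≈ -0.894

-0.894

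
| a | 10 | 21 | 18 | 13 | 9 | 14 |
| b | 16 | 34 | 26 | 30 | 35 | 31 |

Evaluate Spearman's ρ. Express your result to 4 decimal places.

-0.0286

Rank a: 2, 6, 5, 3, 1, 4
Rank b: 1, 5, 2, 3, 6, 4
d = rank(a) − rank(b): 1, 1, 3, 0, -5, 0; Σd² = 36
ρ = 1 − 6Σd² / [n(n²−1)] = 1 − 6×36 / (6×35) = 1 − 216/210 ≈ -0.0286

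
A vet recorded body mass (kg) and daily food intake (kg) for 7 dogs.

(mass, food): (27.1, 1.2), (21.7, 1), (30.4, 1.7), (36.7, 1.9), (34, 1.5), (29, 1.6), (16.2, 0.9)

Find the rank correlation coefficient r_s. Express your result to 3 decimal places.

0.893

Rank mass: 3, 2, 5, 7, 6, 4, 1
Rank food: 3, 2, 6, 7, 4, 5, 1
d = rank(mass) − rank(food): 0, 0, -1, 0, 2, -1, 0; Σd² = 6
ρ = 1 − 6Σd² / [n(n²−1)] = 1 − 6×6 / (7×48) = 1 − 36/336 ≈ 0.893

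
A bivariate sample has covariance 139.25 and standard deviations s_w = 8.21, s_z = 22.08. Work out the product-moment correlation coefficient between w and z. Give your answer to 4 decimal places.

0.7682

r = Cov(w,z) / (s_w · s_z) = 139.25 / (8.21 × 22.08)
  = 139.25 / 181.2768 ≈ 0.7682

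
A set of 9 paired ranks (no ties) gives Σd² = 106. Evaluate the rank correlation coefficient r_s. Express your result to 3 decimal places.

ρ = 1 − 6Σd² / [n(n²−1)] = 1 − 6×106 / (9×80)
  = 1 − 636/720 = 1 − 0.8833 ≈ 0.117

0.117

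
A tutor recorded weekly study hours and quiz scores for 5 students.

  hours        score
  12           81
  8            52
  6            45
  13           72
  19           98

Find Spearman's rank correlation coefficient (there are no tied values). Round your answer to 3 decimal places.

0.900

Rank hours: 3, 2, 1, 4, 5
Rank score: 4, 2, 1, 3, 5
d = rank(hours) − rank(score): -1, 0, 0, 1, 0; Σd² = 2
ρ = 1 − 6Σd² / [n(n²−1)] = 1 − 6×2 / (5×24) = 1 − 12/120 ≈ 0.900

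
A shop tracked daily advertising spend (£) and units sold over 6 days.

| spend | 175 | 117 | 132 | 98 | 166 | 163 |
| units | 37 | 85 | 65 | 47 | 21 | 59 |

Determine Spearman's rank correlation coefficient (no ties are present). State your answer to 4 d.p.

Rank spend: 6, 2, 3, 1, 5, 4
Rank units: 2, 6, 5, 3, 1, 4
d = rank(spend) − rank(units): 4, -4, -2, -2, 4, 0; Σd² = 56
ρ = 1 − 6Σd² / [n(n²−1)] = 1 − 6×56 / (6×35) = 1 − 336/210 ≈ -0.6000

-0.6000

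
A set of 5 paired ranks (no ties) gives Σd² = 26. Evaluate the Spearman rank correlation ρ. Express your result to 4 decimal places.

-0.3000

ρ = 1 − 6Σd² / [n(n²−1)] = 1 − 6×26 / (5×24)
  = 1 − 156/120 = 1 − 1.30000 ≈ -0.3000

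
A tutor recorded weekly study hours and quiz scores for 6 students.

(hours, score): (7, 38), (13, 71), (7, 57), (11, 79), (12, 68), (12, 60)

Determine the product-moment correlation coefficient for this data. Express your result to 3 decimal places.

0.734

n = 6, Σx = 62, Σy = 373, Σx² = 676, Σy² = 24199, Σxy = 3993
nΣxy − ΣxΣy = 23958 − 23126 = 832
nΣx² − (Σx)² = 4056 − 3844 = 212; nΣy² − (Σy)² = 145194 − 139129 = 6065
r = 832 / √(212 × 6065) = 832 / 1133.9224 ≈ 0.734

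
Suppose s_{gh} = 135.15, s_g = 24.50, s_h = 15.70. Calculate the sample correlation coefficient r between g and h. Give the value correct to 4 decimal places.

0.3514

r = Cov(g,h) / (s_g · s_h) = 135.15 / (24.50 × 15.70)
  = 135.15 / 384.6500 ≈ 0.3514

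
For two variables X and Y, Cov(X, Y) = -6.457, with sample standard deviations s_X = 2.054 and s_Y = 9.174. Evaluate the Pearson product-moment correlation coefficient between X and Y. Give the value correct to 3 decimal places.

-0.343

r = Cov(X,Y) / (s_X · s_Y) = -6.457 / (2.054 × 9.174)
  = -6.457 / 18.8434 ≈ -0.343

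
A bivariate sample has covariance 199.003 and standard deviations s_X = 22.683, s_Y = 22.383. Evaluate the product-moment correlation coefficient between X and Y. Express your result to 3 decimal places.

r = Cov(X,Y) / (s_X · s_Y) = 199.003 / (22.683 × 22.383)
  = 199.003 / 507.7136 ≈ 0.392

0.392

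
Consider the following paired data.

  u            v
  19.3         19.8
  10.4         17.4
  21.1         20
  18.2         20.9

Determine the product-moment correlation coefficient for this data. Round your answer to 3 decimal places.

0.862

n = 4, Σu = 69, Σv = 78.1, Σu² = 1257.1, Σv² = 1531.61, Σuv = 1365.48
nΣuv − ΣuΣv = 5461.92 − 5388.9 = 73.02
nΣu² − (Σu)² = 5028.4 − 4761 = 267.4; nΣv² − (Σv)² = 6126.44 − 6099.61 = 26.83
r = 73.02 / √(267.4 × 26.83) = 73.02 / 84.7015 ≈ 0.862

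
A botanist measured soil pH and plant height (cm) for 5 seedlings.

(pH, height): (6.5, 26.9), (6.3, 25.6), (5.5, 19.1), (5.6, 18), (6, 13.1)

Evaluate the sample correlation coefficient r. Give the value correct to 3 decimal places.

0.653

n = 5, Σx = 29.9, Σy = 102.7, Σx² = 179.55, Σy² = 2239.39, Σxy = 620.58
nΣxy − ΣxΣy = 3102.9 − 3070.73 = 32.17
nΣx² − (Σx)² = 897.75 − 894.01 = 3.74; nΣy² − (Σy)² = 11196.95 − 10547.29 = 649.66
r = 32.17 / √(3.74 × 649.66) = 32.17 / 49.2923 ≈ 0.653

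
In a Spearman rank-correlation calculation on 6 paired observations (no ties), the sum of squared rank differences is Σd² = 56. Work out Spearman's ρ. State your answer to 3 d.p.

-0.600

ρ = 1 − 6Σd² / [n(n²−1)] = 1 − 6×56 / (6×35)
  = 1 − 336/210 = 1 − 1.6000 ≈ -0.600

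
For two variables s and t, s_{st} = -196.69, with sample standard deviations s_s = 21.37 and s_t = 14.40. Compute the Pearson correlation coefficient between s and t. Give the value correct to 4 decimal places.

-0.6392

r = Cov(s,t) / (s_s · s_t) = -196.69 / (21.37 × 14.40)
  = -196.69 / 307.7280 ≈ -0.6392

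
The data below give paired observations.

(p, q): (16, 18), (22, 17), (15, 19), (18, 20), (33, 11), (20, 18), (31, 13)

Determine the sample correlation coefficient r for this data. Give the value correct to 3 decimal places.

-0.955

n = 7, Σp = 155, Σq = 116, Σp² = 3739, Σq² = 1988, Σpq = 2433
nΣpq − ΣpΣq = 17031 − 17980 = -949
nΣp² − (Σp)² = 26173 − 24025 = 2148; nΣq² − (Σq)² = 13916 − 13456 = 460
r = -949 / √(2148 × 460) = -949 / 994.0221 ≈ -0.955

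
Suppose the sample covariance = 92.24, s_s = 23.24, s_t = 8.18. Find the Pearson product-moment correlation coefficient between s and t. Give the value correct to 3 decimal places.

r = Cov(s,t) / (s_s · s_t) = 92.24 / (23.24 × 8.18)
  = 92.24 / 190.1032 ≈ 0.485

0.485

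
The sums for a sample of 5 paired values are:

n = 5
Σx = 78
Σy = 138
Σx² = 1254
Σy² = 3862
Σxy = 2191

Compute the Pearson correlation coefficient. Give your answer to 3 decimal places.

r = (nΣxy − ΣxΣy) / √[(nΣx² − (Σx)²)(nΣy² − (Σy)²)]
Numerator: 5×2191 − 78×138 = 191
Denominator: √[(6270 − 6084)(19310 − 19044)] = √[186 × 266] = 222.4320
r = 191 / 222.4320 ≈ 0.859

0.859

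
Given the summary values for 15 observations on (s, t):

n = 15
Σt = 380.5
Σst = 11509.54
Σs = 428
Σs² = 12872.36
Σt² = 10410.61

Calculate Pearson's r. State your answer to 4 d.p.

r = (nΣst − ΣsΣt) / √[(nΣs² − (Σs)²)(nΣt² − (Σt)²)]
Numerator: 15×11509.54 − 428×380.5 = 9789.1
Denominator: √[(193085.4 − 183184)(156159.15 − 144780.25)] = √[9901.4 × 11378.9] = 10614.4732
r = 9789.1 / 10614.4732 ≈ 0.9222

0.9222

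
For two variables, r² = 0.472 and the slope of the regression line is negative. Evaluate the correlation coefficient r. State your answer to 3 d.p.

-0.687

|r| = √0.472 = 0.687
The association is negative, so r = −0.687.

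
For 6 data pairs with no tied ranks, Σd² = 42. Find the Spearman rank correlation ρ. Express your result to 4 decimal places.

-0.2000

ρ = 1 − 6Σd² / [n(n²−1)] = 1 − 6×42 / (6×35)
  = 1 − 252/210 = 1 − 1.20000 ≈ -0.2000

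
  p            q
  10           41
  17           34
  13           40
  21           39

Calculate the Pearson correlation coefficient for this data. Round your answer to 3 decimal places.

n = 4, Σp = 61, Σq = 154, Σp² = 999, Σq² = 5958, Σpq = 2327
nΣpq − ΣpΣq = 9308 − 9394 = -86
nΣp² − (Σp)² = 3996 − 3721 = 275; nΣq² − (Σq)² = 23832 − 23716 = 116
r = -86 / √(275 × 116) = -86 / 178.6057 ≈ -0.482

-0.482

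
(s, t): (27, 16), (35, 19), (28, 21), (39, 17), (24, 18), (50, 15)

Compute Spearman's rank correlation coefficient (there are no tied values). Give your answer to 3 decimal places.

-0.371

Rank s: 2, 4, 3, 5, 1, 6
Rank t: 2, 5, 6, 3, 4, 1
d = rank(s) − rank(t): 0, -1, -3, 2, -3, 5; Σd² = 48
ρ = 1 − 6Σd² / [n(n²−1)] = 1 − 6×48 / (6×35) = 1 − 288/210 ≈ -0.371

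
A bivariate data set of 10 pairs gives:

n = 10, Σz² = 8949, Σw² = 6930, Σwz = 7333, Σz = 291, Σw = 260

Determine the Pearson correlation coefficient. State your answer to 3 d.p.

-0.815

r = (nΣwz − ΣwΣz) / √[(nΣw² − (Σw)²)(nΣz² − (Σz)²)]
Numerator: 10×7333 − 260×291 = -2330
Denominator: √[(69300 − 67600)(89490 − 84681)] = √[1700 × 4809] = 2859.2482
r = -2330 / 2859.2482 ≈ -0.815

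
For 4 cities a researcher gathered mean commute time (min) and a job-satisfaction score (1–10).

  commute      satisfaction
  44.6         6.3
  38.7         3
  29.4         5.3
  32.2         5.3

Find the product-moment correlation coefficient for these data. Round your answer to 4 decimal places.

0.0939

n = 4, Σx = 144.9, Σy = 19.9, Σx² = 5388.05, Σy² = 104.87, Σxy = 723.56
nΣxy − ΣxΣy = 2894.24 − 2883.51 = 10.73
nΣx² − (Σx)² = 21552.2 − 20996.01 = 556.19; nΣy² − (Σy)² = 419.48 − 396.01 = 23.47
r = 10.73 / √(556.19 × 23.47) = 10.73 / 114.2531 ≈ 0.0939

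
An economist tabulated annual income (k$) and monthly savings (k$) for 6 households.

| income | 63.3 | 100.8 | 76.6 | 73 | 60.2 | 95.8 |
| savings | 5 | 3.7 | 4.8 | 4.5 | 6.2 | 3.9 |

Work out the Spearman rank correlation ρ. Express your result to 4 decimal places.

Rank income: 2, 6, 4, 3, 1, 5
Rank savings: 5, 1, 4, 3, 6, 2
d = rank(income) − rank(savings): -3, 5, 0, 0, -5, 3; Σd² = 68
ρ = 1 − 6Σd² / [n(n²−1)] = 1 − 6×68 / (6×35) = 1 − 408/210 ≈ -0.9429

-0.9429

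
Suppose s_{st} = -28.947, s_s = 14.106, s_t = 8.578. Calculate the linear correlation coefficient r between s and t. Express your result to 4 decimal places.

-0.2392

r = Cov(s,t) / (s_s · s_t) = -28.947 / (14.106 × 8.578)
  = -28.947 / 121.0013 ≈ -0.2392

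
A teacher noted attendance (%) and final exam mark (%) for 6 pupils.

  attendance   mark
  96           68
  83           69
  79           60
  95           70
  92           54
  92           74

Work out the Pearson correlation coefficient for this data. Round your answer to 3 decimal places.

n = 6, Σx = 537, Σy = 395, Σx² = 48299, Σy² = 26277, Σxy = 35421
nΣxy − ΣxΣy = 212526 − 212115 = 411
nΣx² − (Σx)² = 289794 − 288369 = 1425; nΣy² − (Σy)² = 157662 − 156025 = 1637
r = 411 / √(1425 × 1637) = 411 / 1527.3261 ≈ 0.269

0.269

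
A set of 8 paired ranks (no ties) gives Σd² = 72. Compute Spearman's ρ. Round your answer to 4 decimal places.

0.1429

ρ = 1 − 6Σd² / [n(n²−1)] = 1 − 6×72 / (8×63)
  = 1 − 432/504 = 1 − 0.85714 ≈ 0.1429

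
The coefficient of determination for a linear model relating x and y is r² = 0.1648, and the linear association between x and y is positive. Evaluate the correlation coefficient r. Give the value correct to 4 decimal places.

|r| = √0.1648 = 0.4060
The association is positive, so r = 0.4060.

0.4060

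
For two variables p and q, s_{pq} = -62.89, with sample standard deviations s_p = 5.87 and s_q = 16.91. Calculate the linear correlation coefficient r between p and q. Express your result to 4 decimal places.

-0.6336

r = Cov(p,q) / (s_p · s_q) = -62.89 / (5.87 × 16.91)
  = -62.89 / 99.2617 ≈ -0.6336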